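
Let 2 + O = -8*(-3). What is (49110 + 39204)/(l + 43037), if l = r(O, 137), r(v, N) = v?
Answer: 29438/14353 ≈ 2.0510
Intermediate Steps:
O = 22 (O = -2 - 8*(-3) = -2 + 24 = 22)
l = 22
(49110 + 39204)/(l + 43037) = (49110 + 39204)/(22 + 43037) = 88314/43059 = 88314*(1/43059) = 29438/14353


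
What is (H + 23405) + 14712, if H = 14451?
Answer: 52568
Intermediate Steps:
(H + 23405) + 14712 = (14451 + 23405) + 14712 = 37856 + 14712 = 52568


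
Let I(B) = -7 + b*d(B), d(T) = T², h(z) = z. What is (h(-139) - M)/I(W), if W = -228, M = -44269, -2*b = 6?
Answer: -44130/155959 ≈ -0.28296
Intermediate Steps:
b = -3 (b = -½*6 = -3)
I(B) = -7 - 3*B²
(h(-139) - M)/I(W) = (-139 - 1*(-44269))/(-7 - 3*(-228)²) = (-139 + 44269)/(-7 - 3*51984) = 44130/(-7 - 155952) = 44130/(-155959) = 44130*(-1/155959) = -44130/155959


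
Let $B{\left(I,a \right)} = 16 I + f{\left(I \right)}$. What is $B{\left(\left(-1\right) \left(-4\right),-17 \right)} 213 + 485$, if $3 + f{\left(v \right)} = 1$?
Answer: $13691$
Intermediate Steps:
$f{\left(v \right)} = -2$ ($f{\left(v \right)} = -3 + 1 = -2$)
$B{\left(I,a \right)} = -2 + 16 I$ ($B{\left(I,a \right)} = 16 I - 2 = -2 + 16 I$)
$B{\left(\left(-1\right) \left(-4\right),-17 \right)} 213 + 485 = \left(-2 + 16 \left(\left(-1\right) \left(-4\right)\right)\right) 213 + 485 = \left(-2 + 16 \cdot 4\right) 213 + 485 = \left(-2 + 64\right) 213 + 485 = 62 \cdot 213 + 485 = 13206 + 485 = 13691$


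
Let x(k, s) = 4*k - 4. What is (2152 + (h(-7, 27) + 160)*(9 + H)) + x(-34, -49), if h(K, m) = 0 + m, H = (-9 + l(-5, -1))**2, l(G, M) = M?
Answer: 22395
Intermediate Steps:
H = 100 (H = (-9 - 1)**2 = (-10)**2 = 100)
x(k, s) = -4 + 4*k
h(K, m) = m
(2152 + (h(-7, 27) + 160)*(9 + H)) + x(-34, -49) = (2152 + (27 + 160)*(9 + 100)) + (-4 + 4*(-34)) = (2152 + 187*109) + (-4 - 136) = (2152 + 20383) - 140 = 22535 - 140 = 22395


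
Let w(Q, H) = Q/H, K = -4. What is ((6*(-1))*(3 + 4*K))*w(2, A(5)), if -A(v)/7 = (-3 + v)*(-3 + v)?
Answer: -39/7 ≈ -5.5714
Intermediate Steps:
A(v) = -7*(-3 + v)**2 (A(v) = -7*(-3 + v)*(-3 + v) = -7*(-3 + v)**2)
((6*(-1))*(3 + 4*K))*w(2, A(5)) = ((6*(-1))*(3 + 4*(-4)))*(2/((-7*(-3 + 5)**2))) = (-6*(3 - 16))*(2/((-7*2**2))) = (-6*(-13))*(2/((-7*4))) = 78*(2/(-28)) = 78*(2*(-1/28)) = 78*(-1/14) = -39/7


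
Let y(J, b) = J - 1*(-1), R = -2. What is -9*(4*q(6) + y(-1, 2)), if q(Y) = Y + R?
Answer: -144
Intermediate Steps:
y(J, b) = 1 + J (y(J, b) = J + 1 = 1 + J)
q(Y) = -2 + Y (q(Y) = Y - 2 = -2 + Y)
-9*(4*q(6) + y(-1, 2)) = -9*(4*(-2 + 6) + (1 - 1)) = -9*(4*4 + 0) = -9*(16 + 0) = -9*16 = -144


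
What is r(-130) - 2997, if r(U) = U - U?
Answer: -2997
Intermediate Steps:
r(U) = 0
r(-130) - 2997 = 0 - 2997 = -2997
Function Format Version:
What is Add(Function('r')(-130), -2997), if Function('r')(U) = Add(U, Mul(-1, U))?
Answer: -2997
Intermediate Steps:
Function('r')(U) = 0
Add(Function('r')(-130), -2997) = Add(0, -2997) = -2997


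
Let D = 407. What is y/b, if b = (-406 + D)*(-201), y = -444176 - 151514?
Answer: 595690/201 ≈ 2963.6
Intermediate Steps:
y = -595690
b = -201 (b = (-406 + 407)*(-201) = 1*(-201) = -201)
y/b = -595690/(-201) = -595690*(-1/201) = 595690/201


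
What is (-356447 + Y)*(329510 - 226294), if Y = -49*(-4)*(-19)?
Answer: -37175409936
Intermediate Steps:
Y = -3724 (Y = 196*(-19) = -3724)
(-356447 + Y)*(329510 - 226294) = (-356447 - 3724)*(329510 - 226294) = -360171*103216 = -37175409936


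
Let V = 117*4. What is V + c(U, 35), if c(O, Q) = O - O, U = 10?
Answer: 468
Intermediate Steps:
c(O, Q) = 0
V = 468
V + c(U, 35) = 468 + 0 = 468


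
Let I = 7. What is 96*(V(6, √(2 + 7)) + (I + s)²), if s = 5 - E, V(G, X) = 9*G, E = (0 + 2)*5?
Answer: 5568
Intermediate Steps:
E = 10 (E = 2*5 = 10)
s = -5 (s = 5 - 1*10 = 5 - 10 = -5)
96*(V(6, √(2 + 7)) + (I + s)²) = 96*(9*6 + (7 - 5)²) = 96*(54 + 2²) = 96*(54 + 4) = 96*58 = 5568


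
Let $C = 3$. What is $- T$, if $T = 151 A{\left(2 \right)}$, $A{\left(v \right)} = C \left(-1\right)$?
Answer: $453$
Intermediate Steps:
$A{\left(v \right)} = -3$ ($A{\left(v \right)} = 3 \left(-1\right) = -3$)
$T = -453$ ($T = 151 \left(-3\right) = -453$)
$- T = \left(-1\right) \left(-453\right) = 453$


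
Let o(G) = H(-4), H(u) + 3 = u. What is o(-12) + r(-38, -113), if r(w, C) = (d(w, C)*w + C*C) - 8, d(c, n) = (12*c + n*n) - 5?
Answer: -454950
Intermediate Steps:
H(u) = -3 + u
o(G) = -7 (o(G) = -3 - 4 = -7)
d(c, n) = -5 + n² + 12*c (d(c, n) = (12*c + n²) - 5 = (n² + 12*c) - 5 = -5 + n² + 12*c)
r(w, C) = -8 + C² + w*(-5 + C² + 12*w) (r(w, C) = ((-5 + C² + 12*w)*w + C*C) - 8 = (w*(-5 + C² + 12*w) + C²) - 8 = (C² + w*(-5 + C² + 12*w)) - 8 = -8 + C² + w*(-5 + C² + 12*w))
o(-12) + r(-38, -113) = -7 + (-8 + (-113)² - 38*(-5 + (-113)² + 12*(-38))) = -7 + (-8 + 12769 - 38*(-5 + 12769 - 456)) = -7 + (-8 + 12769 - 38*12308) = -7 + (-8 + 12769 - 467704) = -7 - 454943 = -454950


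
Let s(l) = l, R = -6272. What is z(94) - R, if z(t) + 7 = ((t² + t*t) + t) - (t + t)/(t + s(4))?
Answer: 1177425/49 ≈ 24029.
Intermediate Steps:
z(t) = -7 + t + 2*t² - 2*t/(4 + t) (z(t) = -7 + (((t² + t*t) + t) - (t + t)/(t + 4)) = -7 + (((t² + t²) + t) - 2*t/(4 + t)) = -7 + ((2*t² + t) - 2*t/(4 + t)) = -7 + ((t + 2*t²) - 2*t/(4 + t)) = -7 + (t + 2*t² - 2*t/(4 + t)) = -7 + t + 2*t² - 2*t/(4 + t))
z(94) - R = (-28 - 5*94 + 2*94³ + 9*94²)/(4 + 94) - 1*(-6272) = (-28 - 470 + 2*830584 + 9*8836)/98 + 6272 = (-28 - 470 + 1661168 + 79524)/98 + 6272 = (1/98)*1740194 + 6272 = 870097/49 + 6272 = 1177425/49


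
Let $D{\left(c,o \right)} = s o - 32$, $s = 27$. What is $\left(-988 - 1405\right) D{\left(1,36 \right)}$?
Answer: $-2249420$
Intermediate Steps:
$D{\left(c,o \right)} = -32 + 27 o$ ($D{\left(c,o \right)} = 27 o - 32 = -32 + 27 o$)
$\left(-988 - 1405\right) D{\left(1,36 \right)} = \left(-988 - 1405\right) \left(-32 + 27 \cdot 36\right) = - 2393 \left(-32 + 972\right) = \left(-2393\right) 940 = -2249420$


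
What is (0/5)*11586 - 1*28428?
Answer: -28428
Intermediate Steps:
(0/5)*11586 - 1*28428 = (0*(1/5))*11586 - 28428 = 0*11586 - 28428 = 0 - 28428 = -28428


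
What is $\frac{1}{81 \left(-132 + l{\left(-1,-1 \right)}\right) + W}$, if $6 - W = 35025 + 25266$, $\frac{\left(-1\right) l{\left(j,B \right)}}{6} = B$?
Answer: $- \frac{1}{70491} \approx -1.4186 \cdot 10^{-5}$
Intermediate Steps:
$l{\left(j,B \right)} = - 6 B$
$W = -60285$ ($W = 6 - \left(35025 + 25266\right) = 6 - 60291 = -60285$)
$\frac{1}{81 \left(-132 + l{\left(-1,-1 \right)}\right) + W} = \frac{1}{81 \left(-132 - -6\right) - 60285} = \frac{1}{81 \left(-132 + 6\right) - 60285} = \frac{1}{81 \left(-126\right) - 60285} = \frac{1}{-10206 - 60285} = \frac{1}{-70491} = - \frac{1}{70491}$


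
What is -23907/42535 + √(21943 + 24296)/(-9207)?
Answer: -23907/42535 - √46239/9207 ≈ -0.58541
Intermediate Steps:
-23907/42535 + √(21943 + 24296)/(-9207) = -23907*1/42535 + √46239*(-1/9207) = -23907/42535 - √46239/9207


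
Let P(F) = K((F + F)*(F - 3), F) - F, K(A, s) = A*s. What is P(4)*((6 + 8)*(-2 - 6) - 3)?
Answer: -3220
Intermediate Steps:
P(F) = -F + 2*F**2*(-3 + F) (P(F) = ((F + F)*(F - 3))*F - F = ((2*F)*(-3 + F))*F - F = (2*F*(-3 + F))*F - F = 2*F**2*(-3 + F) - F = -F + 2*F**2*(-3 + F))
P(4)*((6 + 8)*(-2 - 6) - 3) = (4*(-1 + 2*4*(-3 + 4)))*((6 + 8)*(-2 - 6) - 3) = (4*(-1 + 2*4*1))*(14*(-8) - 3) = (4*(-1 + 8))*(-112 - 3) = (4*7)*(-115) = 28*(-115) = -3220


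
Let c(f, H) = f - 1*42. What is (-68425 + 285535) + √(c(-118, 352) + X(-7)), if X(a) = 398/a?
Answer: 217110 + I*√10626/7 ≈ 2.1711e+5 + 14.726*I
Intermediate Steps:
c(f, H) = -42 + f (c(f, H) = f - 42 = -42 + f)
(-68425 + 285535) + √(c(-118, 352) + X(-7)) = (-68425 + 285535) + √((-42 - 118) + 398/(-7)) = 217110 + √(-160 + 398*(-⅐)) = 217110 + √(-160 - 398/7) = 217110 + √(-1518/7) = 217110 + I*√10626/7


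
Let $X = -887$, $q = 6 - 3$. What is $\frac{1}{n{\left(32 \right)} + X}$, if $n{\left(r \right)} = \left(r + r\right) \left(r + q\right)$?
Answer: $\frac{1}{1353} \approx 0.0007391$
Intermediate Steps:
$q = 3$ ($q = 6 - 3 = 3$)
$n{\left(r \right)} = 2 r \left(3 + r\right)$ ($n{\left(r \right)} = \left(r + r\right) \left(r + 3\right) = 2 r \left(3 + r\right)$)
$\frac{1}{n{\left(32 \right)} + X} = \frac{1}{2 \cdot 32 \left(3 + 32\right) - 887} = \frac{1}{2 \cdot 32 \cdot 35 - 887} = \frac{1}{2240 - 887} = \frac{1}{1353}$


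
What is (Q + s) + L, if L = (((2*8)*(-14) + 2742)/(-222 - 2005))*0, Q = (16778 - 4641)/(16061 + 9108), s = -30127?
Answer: -758254326/25169 ≈ -30127.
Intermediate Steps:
Q = 12137/25169 ≈ 0.48222
L = 0 (L = ((16*(-14) + 2742)/(-2227))*0 = ((-224 + 2742)*(-1/2227))*0 = (2518*(-1/2227))*0 = -2518/2227*0 = 0)
(Q + s) + L = (12137/25169 - 30127) + 0 = -758254326/25169 + 0 = -758254326/25169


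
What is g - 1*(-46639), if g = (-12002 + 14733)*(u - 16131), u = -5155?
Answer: -58085427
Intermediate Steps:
g = -58132066 (g = (-12002 + 14733)*(-5155 - 16131) = 2731*(-21286) = -58132066)
g - 1*(-46639) = -58132066 - 1*(-46639) = -58132066 + 46639 = -58085427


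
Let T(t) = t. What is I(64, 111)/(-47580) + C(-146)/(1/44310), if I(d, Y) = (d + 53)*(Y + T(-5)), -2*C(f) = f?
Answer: 1973124141/610 ≈ 3.2346e+6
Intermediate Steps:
C(f) = -f/2
I(d, Y) = (-5 + Y)*(53 + d) (I(d, Y) = (d + 53)*(Y - 5) = (53 + d)*(-5 + Y) = (-5 + Y)*(53 + d))
I(64, 111)/(-47580) + C(-146)/(1/44310) = (-265 - 5*64 + 53*111 + 111*64)/(-47580) + (-1/2*(-146))/(1/44310) = (-265 - 320 + 5883 + 7104)*(-1/47580) + 73/(1/44310) = 12402*(-1/47580) + 73*44310 = -159/610 + 3234630 = 1973124141/610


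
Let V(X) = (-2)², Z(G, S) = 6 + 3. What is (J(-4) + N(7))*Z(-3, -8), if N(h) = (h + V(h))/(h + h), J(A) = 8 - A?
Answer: 1611/14 ≈ 115.07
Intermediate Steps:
Z(G, S) = 9
V(X) = 4
N(h) = (4 + h)/(2*h) (N(h) = (h + 4)/(h + h) = (4 + h)/((2*h)) = (4 + h)*(1/(2*h)) = (4 + h)/(2*h))
(J(-4) + N(7))*Z(-3, -8) = ((8 - 1*(-4)) + (½)*(4 + 7)/7)*9 = ((8 + 4) + (½)*(⅐)*11)*9 = (12 + 11/14)*9 = (179/14)*9 = 1611/14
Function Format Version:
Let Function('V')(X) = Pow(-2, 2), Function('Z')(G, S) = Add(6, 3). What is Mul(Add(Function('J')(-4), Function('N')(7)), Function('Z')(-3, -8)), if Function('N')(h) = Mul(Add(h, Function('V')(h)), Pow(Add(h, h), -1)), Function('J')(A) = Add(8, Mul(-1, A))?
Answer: Rational(1611, 14) ≈ 115.07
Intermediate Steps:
Function('Z')(G, S) = 9
Function('V')(X) = 4
Function('N')(h) = Mul(Rational(1, 2), Pow(h, -1), Add(4, h)) (Function('N')(h) = Mul(Add(h, 4), Pow(Add(h, h), -1)) = Mul(Add(4, h), Pow(Mul(2, h), -1)) = Mul(Add(4, h), Mul(Rational(1, 2), Pow(h, -1))) = Mul(Rational(1, 2), Pow(h, -1), Add(4, h)))
Mul(Add(Function('J')(-4), Function('N')(7)), Function('Z')(-3, -8)) = Mul(Add(Add(8, Mul(-1, -4)), Mul(Rational(1, 2), Pow(7, -1), Add(4, 7))), 9) = Mul(Add(Add(8, 4), Mul(Rational(1, 2), Rational(1, 7), 11)), 9) = Mul(Add(12, Rational(11, 14)), 9) = Mul(Rational(179, 14), 9) = Rational(1611, 14)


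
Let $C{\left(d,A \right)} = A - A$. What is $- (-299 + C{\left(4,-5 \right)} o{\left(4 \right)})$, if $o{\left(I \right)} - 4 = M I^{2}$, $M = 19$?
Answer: $299$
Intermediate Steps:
$o{\left(I \right)} = 4 + 19 I^{2}$
$C{\left(d,A \right)} = 0$
$- (-299 + C{\left(4,-5 \right)} o{\left(4 \right)}) = - (-299 + 0 \left(4 + 19 \cdot 4^{2}\right)) = - (-299 + 0 \left(4 + 19 \cdot 16\right)) = - (-299 + 0 \left(4 + 304\right)) = - (-299 + 0 \cdot 308) = - (-299 + 0) = \left(-1\right) \left(-299\right) = 299$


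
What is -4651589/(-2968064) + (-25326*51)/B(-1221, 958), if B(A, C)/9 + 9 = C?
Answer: -421544378935/2816692736 ≈ -149.66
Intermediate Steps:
B(A, C) = -81 + 9*C
-4651589/(-2968064) + (-25326*51)/B(-1221, 958) = -4651589/(-2968064) + (-25326*51)/(-81 + 9*958) = -4651589*(-1/2968064) - 1291626/(-81 + 8622) = 4651589/2968064 - 1291626/8541 = 4651589/2968064 - 1291626*1/8541 = 4651589/2968064 - 143514/949 = -421544378935/2816692736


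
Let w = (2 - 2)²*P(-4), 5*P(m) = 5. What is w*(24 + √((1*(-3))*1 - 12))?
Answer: 0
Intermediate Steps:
P(m) = 1 (P(m) = (⅕)*5 = 1)
w = 0 (w = (2 - 2)²*1 = 0²*1 = 0*1 = 0)
w*(24 + √((1*(-3))*1 - 12)) = 0*(24 + √((1*(-3))*1 - 12)) = 0*(24 + √(-3*1 - 12)) = 0*(24 + √(-3 - 12)) = 0*(24 + √(-15)) = 0*(24 + I*√15) = 0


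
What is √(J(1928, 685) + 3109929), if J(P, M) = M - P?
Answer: √3108686 ≈ 1763.1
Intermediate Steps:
√(J(1928, 685) + 3109929) = √((685 - 1*1928) + 3109929) = √((685 - 1928) + 3109929) = √(-1243 + 3109929) = √3108686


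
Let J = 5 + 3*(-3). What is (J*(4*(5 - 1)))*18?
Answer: -1152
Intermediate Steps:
J = -4 (J = 5 - 9 = -4)
(J*(4*(5 - 1)))*18 = -16*(5 - 1)*18 = -16*4*18 = -4*16*18 = -64*18 = -1152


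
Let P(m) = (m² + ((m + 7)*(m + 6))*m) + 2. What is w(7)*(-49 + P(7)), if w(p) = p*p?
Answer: 62524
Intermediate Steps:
P(m) = 2 + m² + m*(6 + m)*(7 + m) (P(m) = (m² + ((7 + m)*(6 + m))*m) + 2 = (m² + ((6 + m)*(7 + m))*m) + 2 = (m² + m*(6 + m)*(7 + m)) + 2 = 2 + m² + m*(6 + m)*(7 + m))
w(p) = p²
w(7)*(-49 + P(7)) = 7²*(-49 + (2 + 7³ + 14*7² + 42*7)) = 49*(-49 + (2 + 343 + 14*49 + 294)) = 49*(-49 + (2 + 343 + 686 + 294)) = 49*(-49 + 1325) = 49*1276 = 62524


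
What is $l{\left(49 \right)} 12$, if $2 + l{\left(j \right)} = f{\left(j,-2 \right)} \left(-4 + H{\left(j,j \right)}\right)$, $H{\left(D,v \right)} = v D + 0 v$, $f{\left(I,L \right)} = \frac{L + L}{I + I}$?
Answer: $- \frac{58704}{49} \approx -1198.0$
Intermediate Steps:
$f{\left(I,L \right)} = \frac{L}{I}$ ($f{\left(I,L \right)} = \frac{2 L}{2 I} = 2 L \frac{1}{2 I} = \frac{L}{I}$)
$H{\left(D,v \right)} = D v$ ($H{\left(D,v \right)} = D v + 0 = D v$)
$l{\left(j \right)} = -2 - \frac{2 \left(-4 + j^{2}\right)}{j}$ ($l{\left(j \right)} = -2 + - \frac{2}{j} \left(-4 + j j\right) = -2 + - \frac{2}{j} \left(-4 + j^{2}\right) = -2 - \frac{2 \left(-4 + j^{2}\right)}{j}$)
$l{\left(49 \right)} 12 = \left(-2 - 98 + \frac{8}{49}\right) 12 = \left(- \frac{4892}{49}\right) 12 = - \frac{58704}{49}$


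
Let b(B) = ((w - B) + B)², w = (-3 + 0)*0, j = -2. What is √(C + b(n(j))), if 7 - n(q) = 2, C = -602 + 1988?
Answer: 3*√154 ≈ 37.229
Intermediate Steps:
C = 1386
w = 0 (w = -3*0 = 0)
n(q) = 5 (n(q) = 7 - 1*2 = 7 - 2 = 5)
b(B) = 0 (b(B) = ((0 - B) + B)² = (-B + B)² = 0² = 0)
√(C + b(n(j))) = √(1386 + 0) = √1386 = 3*√154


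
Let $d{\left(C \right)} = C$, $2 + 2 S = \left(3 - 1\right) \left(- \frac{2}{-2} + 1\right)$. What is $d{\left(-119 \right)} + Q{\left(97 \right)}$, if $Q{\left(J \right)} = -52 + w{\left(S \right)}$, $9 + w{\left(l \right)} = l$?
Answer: $-179$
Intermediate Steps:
$S = 1$ ($S = -1 + \frac{\left(3 - 1\right) \left(- \frac{2}{-2} + 1\right)}{2} = -1 + \frac{2 \left(\left(-2\right) \left(- \frac{1}{2}\right) + 1\right)}{2} = -1 + \frac{2 \left(1 + 1\right)}{2} = -1 + \frac{2 \cdot 2}{2} = -1 + \frac{1}{2} \cdot 4 = -1 + 2 = 1$)
$w{\left(l \right)} = -9 + l$
$Q{\left(J \right)} = -60$ ($Q{\left(J \right)} = -52 + \left(-9 + 1\right) = -52 - 8 = -60$)
$d{\left(-119 \right)} + Q{\left(97 \right)} = -119 - 60 = -179$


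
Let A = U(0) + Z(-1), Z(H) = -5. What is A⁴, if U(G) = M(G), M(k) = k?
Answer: 625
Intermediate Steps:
U(G) = G
A = -5 (A = 0 - 5 = -5)
A⁴ = (-5)⁴ = 625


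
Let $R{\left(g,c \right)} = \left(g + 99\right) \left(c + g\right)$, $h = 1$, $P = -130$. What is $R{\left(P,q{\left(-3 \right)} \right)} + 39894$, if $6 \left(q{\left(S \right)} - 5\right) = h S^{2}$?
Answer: $\frac{87445}{2} \approx 43723.0$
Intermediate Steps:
$q{\left(S \right)} = 5 + \frac{S^{2}}{6}$ ($q{\left(S \right)} = 5 + \frac{1 S^{2}}{6} = 5 + \frac{S^{2}}{6}$)
$R{\left(g,c \right)} = \left(99 + g\right) \left(c + g\right)$
$R{\left(P,q{\left(-3 \right)} \right)} + 39894 = \left(\left(-130\right)^{2} + 99 \left(5 + \frac{\left(-3\right)^{2}}{6}\right) + 99 \left(-130\right) + \left(5 + \frac{\left(-3\right)^{2}}{6}\right) \left(-130\right)\right) + 39894 = \left(16900 + 99 \left(5 + \frac{1}{6} \cdot 9\right) - 12870 + \left(5 + \frac{1}{6} \cdot 9\right) \left(-130\right)\right) + 39894 = \left(16900 + 99 \left(5 + \frac{3}{2}\right) - 12870 + \left(5 + \frac{3}{2}\right) \left(-130\right)\right) + 39894 = \left(16900 + 99 \cdot \frac{13}{2} - 12870 + \frac{13}{2} \left(-130\right)\right) + 39894 = \left(16900 + \frac{1287}{2} - 12870 - 845\right) + 39894 = \frac{7657}{2} + 39894 = \frac{87445}{2}$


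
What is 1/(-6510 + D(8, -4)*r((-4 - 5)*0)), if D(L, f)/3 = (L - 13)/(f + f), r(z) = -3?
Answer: -8/52125 ≈ -0.00015348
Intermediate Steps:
D(L, f) = 3*(-13 + L)/(2*f) (D(L, f) = 3*((L - 13)/(f + f)) = 3*((-13 + L)/((2*f))) = 3*((-13 + L)*(1/(2*f))) = 3*((-13 + L)/(2*f)) = 3*(-13 + L)/(2*f))
1/(-6510 + D(8, -4)*r((-4 - 5)*0)) = 1/(-6510 + ((3/2)*(-13 + 8)/(-4))*(-3)) = 1/(-6510 + ((3/2)*(-¼)*(-5))*(-3)) = 1/(-6510 + (15/8)*(-3)) = 1/(-6510 - 45/8) = 1/(-52125/8) = -8/52125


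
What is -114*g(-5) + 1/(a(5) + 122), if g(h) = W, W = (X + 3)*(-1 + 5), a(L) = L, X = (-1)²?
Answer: -231647/127 ≈ -1824.0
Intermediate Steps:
X = 1
W = 16 (W = (1 + 3)*(-1 + 5) = 4*4 = 16)
g(h) = 16
-114*g(-5) + 1/(a(5) + 122) = -114*16 + 1/(5 + 122) = -1824 + 1/127 = -231647/127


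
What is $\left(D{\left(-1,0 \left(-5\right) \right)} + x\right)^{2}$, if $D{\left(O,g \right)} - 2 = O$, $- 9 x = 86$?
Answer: $\frac{5929}{81} \approx 73.198$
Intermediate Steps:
$x = - \frac{86}{9}$ ($x = \left(- \frac{1}{9}\right) 86 = - \frac{86}{9} \approx -9.5556$)
$D{\left(O,g \right)} = 2 + O$
$\left(D{\left(-1,0 \left(-5\right) \right)} + x\right)^{2} = \left(\left(2 - 1\right) - \frac{86}{9}\right)^{2} = \left(1 - \frac{86}{9}\right)^{2} = \left(- \frac{77}{9}\right)^{2} = \frac{5929}{81}$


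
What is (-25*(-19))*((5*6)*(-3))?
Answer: -42750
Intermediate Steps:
(-25*(-19))*((5*6)*(-3)) = 475*(30*(-3)) = 475*(-90) = -42750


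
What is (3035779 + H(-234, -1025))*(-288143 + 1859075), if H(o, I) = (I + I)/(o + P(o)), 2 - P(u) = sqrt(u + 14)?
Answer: 64434177886329108/13511 - 1610205300*I*sqrt(55)/13511 ≈ 4.769e+12 - 8.8384e+5*I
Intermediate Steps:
P(u) = 2 - sqrt(14 + u) (P(u) = 2 - sqrt(u + 14) = 2 - sqrt(14 + u))
H(o, I) = 2*I/(2 + o - sqrt(14 + o)) (H(o, I) = (I + I)/(o + (2 - sqrt(14 + o))) = (2*I)/(2 + o - sqrt(14 + o)) = 2*I/(2 + o - sqrt(14 + o)))
(3035779 + H(-234, -1025))*(-288143 + 1859075) = (3035779 + 2*(-1025)/(2 - 234 - sqrt(14 - 234)))*(-288143 + 1859075) = (3035779 + 2*(-1025)/(2 - 234 - sqrt(-220)))*1570932 = (3035779 + 2*(-1025)/(2 - 234 - 2*I*sqrt(55)))*1570932 = (3035779 + 2*(-1025)/(-232 - 2*I*sqrt(55)))*1570932 = (3035779 - 2050/(-232 - 2*I*sqrt(55)))*1570932 = 4769002376028 - 3220410600/(-232 - 2*I*sqrt(55))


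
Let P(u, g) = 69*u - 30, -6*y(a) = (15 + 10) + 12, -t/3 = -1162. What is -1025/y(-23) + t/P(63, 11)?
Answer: 8892844/53243 ≈ 167.02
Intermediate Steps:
t = 3486 (t = -3*(-1162) = 3486)
y(a) = -37/6 (y(a) = -((15 + 10) + 12)/6 = -(25 + 12)/6 = -⅙*37 = -37/6)
P(u, g) = -30 + 69*u
-1025/y(-23) + t/P(63, 11) = -1025/(-37/6) + 3486/(-30 + 69*63) = -1025*(-6/37) + 3486/(-30 + 4347) = 6150/37 + 3486/4317 = 6150/37 + 3486*(1/4317) = 6150/37 + 1162/1439 = 8892844/53243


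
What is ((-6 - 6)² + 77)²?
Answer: 48841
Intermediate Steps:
((-6 - 6)² + 77)² = ((-12)² + 77)² = (144 + 77)² = 221² = 48841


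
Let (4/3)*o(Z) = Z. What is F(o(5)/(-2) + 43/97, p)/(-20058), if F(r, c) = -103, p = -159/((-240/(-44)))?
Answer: 103/20058 ≈ 0.0051351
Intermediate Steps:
o(Z) = 3*Z/4
p = -583/20 (p = -159/((-240*(-1/44))) = -159/60/11 = -159*11/60 = -583/20 ≈ -29.150)
F(o(5)/(-2) + 43/97, p)/(-20058) = -103/(-20058) = -103*(-1/20058) = 103/20058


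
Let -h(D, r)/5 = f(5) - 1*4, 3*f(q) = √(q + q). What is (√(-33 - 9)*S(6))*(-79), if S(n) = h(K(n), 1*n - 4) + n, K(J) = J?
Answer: I*√42*(-2054 + 395*√10/3) ≈ -10613.0*I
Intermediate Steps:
f(q) = √2*√q/3 (f(q) = √(q + q)/3 = √(2*q)/3 = (√2*√q)/3 = √2*√q/3)
h(D, r) = 20 - 5*√10/3 (h(D, r) = -5*(√2*√5/3 - 1*4) = -5*(√10/3 - 4) = -5*(-4 + √10/3) = 20 - 5*√10/3)
S(n) = 20 + n - 5*√10/3 (S(n) = (20 - 5*√10/3) + n = 20 + n - 5*√10/3)
(√(-33 - 9)*S(6))*(-79) = (√(-33 - 9)*(20 + 6 - 5*√10/3))*(-79) = (√(-42)*(26 - 5*√10/3))*(-79) = ((I*√42)*(26 - 5*√10/3))*(-79) = (I*√42*(26 - 5*√10/3))*(-79) = -79*I*√42*(26 - 5*√10/3)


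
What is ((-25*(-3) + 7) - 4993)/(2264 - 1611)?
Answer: -4911/653 ≈ -7.5207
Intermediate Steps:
((-25*(-3) + 7) - 4993)/(2264 - 1611) = ((75 + 7) - 4993)/653 = (82 - 4993)*(1/653) = -4911*1/653 = -4911/653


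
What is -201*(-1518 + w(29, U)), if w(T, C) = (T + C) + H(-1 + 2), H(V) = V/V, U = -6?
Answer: 300294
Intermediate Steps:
H(V) = 1
w(T, C) = 1 + C + T (w(T, C) = (T + C) + 1 = (C + T) + 1 = 1 + C + T)
-201*(-1518 + w(29, U)) = -201*(-1518 + (1 - 6 + 29)) = -201*(-1518 + 24) = -201*(-1494) = 300294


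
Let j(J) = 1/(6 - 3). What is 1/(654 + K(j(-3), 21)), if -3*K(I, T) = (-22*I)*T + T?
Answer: 3/2095 ≈ 0.0014320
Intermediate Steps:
j(J) = 1/3
K(I, T) = -T/3 + 22*I*T/3 (K(I, T) = -((-22*I)*T + T)/3 = -(-22*I*T + T)/3 = -(T - 22*I*T)/3 = -T/3 + 22*I*T/3)
1/(654 + K(j(-3), 21)) = 1/(654 + (1/3)*21*(-1 + 22*(1/3))) = 1/(654 + (1/3)*21*(-1 + 22/3)) = 1/(654 + (1/3)*21*(19/3)) = 1/(654 + 133/3) = 1/(2095/3) = 3/2095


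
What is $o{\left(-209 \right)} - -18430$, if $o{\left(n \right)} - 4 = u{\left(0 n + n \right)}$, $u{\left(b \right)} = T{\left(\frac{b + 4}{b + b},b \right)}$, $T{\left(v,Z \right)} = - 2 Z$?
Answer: $18852$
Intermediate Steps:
$u{\left(b \right)} = - 2 b$
$o{\left(n \right)} = 4 - 2 n$ ($o{\left(n \right)} = 4 - 2 \left(0 n + n\right) = 4 - 2 \left(0 + n\right) = 4 - 2 n$)
$o{\left(-209 \right)} - -18430 = \left(4 - -418\right) - -18430 = \left(4 + 418\right) + 18430 = 422 + 18430 = 18852$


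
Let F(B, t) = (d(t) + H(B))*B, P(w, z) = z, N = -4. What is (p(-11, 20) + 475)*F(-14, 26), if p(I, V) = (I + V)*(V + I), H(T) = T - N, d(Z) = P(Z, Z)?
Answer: -124544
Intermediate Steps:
d(Z) = Z
H(T) = 4 + T (H(T) = T - 1*(-4) = T + 4 = 4 + T)
F(B, t) = B*(4 + B + t) (F(B, t) = (t + (4 + B))*B = (4 + B + t)*B = B*(4 + B + t))
p(I, V) = (I + V)² (p(I, V) = (I + V)*(I + V) = (I + V)²)
(p(-11, 20) + 475)*F(-14, 26) = ((-11 + 20)² + 475)*(-14*(4 - 14 + 26)) = (9² + 475)*(-14*16) = (81 + 475)*(-224) = 556*(-224) = -124544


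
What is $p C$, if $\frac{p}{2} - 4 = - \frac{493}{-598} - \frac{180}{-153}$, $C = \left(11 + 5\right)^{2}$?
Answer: $\frac{15617280}{5083} \approx 3072.5$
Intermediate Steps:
$C = 256$ ($C = 16^{2} = 256$)
$p = \frac{61005}{5083}$ ($p = 8 + 2 \left(- \frac{493}{-598} - \frac{180}{-153}\right) = 8 + 2 \left(\left(-493\right) \left(- \frac{1}{598}\right) - - \frac{20}{17}\right) = 8 + 2 \left(\frac{493}{598} + \frac{20}{17}\right) = 8 + 2 \cdot \frac{20341}{10166} = 8 + \frac{20341}{5083} = \frac{61005}{5083} \approx 12.002$)
$p C = \frac{61005}{5083} \cdot 256 = \frac{15617280}{5083}$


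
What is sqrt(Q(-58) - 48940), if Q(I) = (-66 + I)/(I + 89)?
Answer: 4*I*sqrt(3059) ≈ 221.23*I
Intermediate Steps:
Q(I) = (-66 + I)/(89 + I)
sqrt(Q(-58) - 48940) = sqrt((-66 - 58)/(89 - 58) - 48940) = sqrt(-124/31 - 48940) = sqrt((1/31)*(-124) - 48940) = sqrt(-4 - 48940) = sqrt(-48944) = 4*I*sqrt(3059)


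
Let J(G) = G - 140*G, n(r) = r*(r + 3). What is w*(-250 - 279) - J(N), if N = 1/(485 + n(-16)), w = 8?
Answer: -2932637/693 ≈ -4231.8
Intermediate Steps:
n(r) = r*(3 + r)
N = 1/693 (N = 1/(485 - 16*(3 - 16)) = 1/(485 - 16*(-13)) = 1/(485 + 208) = 1/693 ≈ 0.0014430)
J(G) = -139*G
w*(-250 - 279) - J(N) = 8*(-250 - 279) - (-139)/693 = 8*(-529) - 1*(-139/693) = -4232 + 139/693 = -2932637/693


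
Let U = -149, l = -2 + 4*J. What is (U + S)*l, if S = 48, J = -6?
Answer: 2626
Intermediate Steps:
l = -26 (l = -2 + 4*(-6) = -2 - 24 = -26)
(U + S)*l = (-149 + 48)*(-26) = -101*(-26) = 2626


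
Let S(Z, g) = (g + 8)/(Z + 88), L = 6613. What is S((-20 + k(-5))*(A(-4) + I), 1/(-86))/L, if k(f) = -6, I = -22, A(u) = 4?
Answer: 687/316207208 ≈ 2.1726e-6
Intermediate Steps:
S(Z, g) = (8 + g)/(88 + Z)
S((-20 + k(-5))*(A(-4) + I), 1/(-86))/L = ((8 + 1/(-86))/(88 + (-20 - 6)*(4 - 22)))/6613 = ((8 - 1/86)/(88 - 26*(-18)))*(1/6613) = ((687/86)/(88 + 468))*(1/6613) = ((687/86)/556)*(1/6613) = ((1/556)*(687/86))*(1/6613) = (687/47816)*(1/6613) = 687/316207208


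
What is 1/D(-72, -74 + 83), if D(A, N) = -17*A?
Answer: 1/1224 ≈ 0.00081699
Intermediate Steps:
1/D(-72, -74 + 83) = 1/(-17*(-72)) = 1/1224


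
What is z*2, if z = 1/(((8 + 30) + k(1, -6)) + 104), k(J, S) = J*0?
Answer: 1/71 ≈ 0.014085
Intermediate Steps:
k(J, S) = 0
z = 1/142 (z = 1/(((8 + 30) + 0) + 104) = 1/((38 + 0) + 104) = 1/(38 + 104) = 1/142 ≈ 0.0070423)
z*2 = (1/142)*2 = 1/71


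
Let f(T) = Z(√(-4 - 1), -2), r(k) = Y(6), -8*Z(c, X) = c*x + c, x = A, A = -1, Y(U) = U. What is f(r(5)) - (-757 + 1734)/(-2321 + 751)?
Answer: 977/1570 ≈ 0.62229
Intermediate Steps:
x = -1
Z(c, X) = 0 (Z(c, X) = -(c*(-1) + c)/8 = -(-c + c)/8 = -⅛*0 = 0)
r(k) = 6
f(T) = 0
f(r(5)) - (-757 + 1734)/(-2321 + 751) = 0 - (-757 + 1734)/(-2321 + 751) = 0 - 977/(-1570) = 0 - 977*(-1)/1570 = 0 - 1*(-977/1570) = 0 + 977/1570 = 977/1570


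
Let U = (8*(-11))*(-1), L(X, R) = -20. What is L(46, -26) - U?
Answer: -108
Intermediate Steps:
U = 88 (U = -88*(-1) = 88)
L(46, -26) - U = -20 - 1*88 = -20 - 88 = -108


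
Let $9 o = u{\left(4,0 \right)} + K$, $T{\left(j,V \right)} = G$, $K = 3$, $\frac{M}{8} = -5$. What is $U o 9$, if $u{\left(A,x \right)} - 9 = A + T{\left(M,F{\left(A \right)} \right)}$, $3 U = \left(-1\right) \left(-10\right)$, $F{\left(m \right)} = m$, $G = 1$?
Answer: $\frac{170}{3} \approx 56.667$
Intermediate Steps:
$M = -40$ ($M = 8 \left(-5\right) = -40$)
$U = \frac{10}{3}$ ($U = \frac{\left(-1\right) \left(-10\right)}{3} = \frac{1}{3} \cdot 10 = \frac{10}{3} \approx 3.3333$)
$T{\left(j,V \right)} = 1$
$u{\left(A,x \right)} = 10 + A$ ($u{\left(A,x \right)} = 9 + \left(A + 1\right) = 9 + \left(1 + A\right) = 10 + A$)
$o = \frac{17}{9}$ ($o = \frac{\left(10 + 4\right) + 3}{9} = \frac{14 + 3}{9} = \frac{1}{9} \cdot 17 = \frac{17}{9} \approx 1.8889$)
$U o 9 = \frac{10}{3} \cdot \frac{17}{9} \cdot 9 = \frac{170}{27} \cdot 9 = \frac{170}{3}$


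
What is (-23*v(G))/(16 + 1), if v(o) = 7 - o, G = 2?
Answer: -115/17 ≈ -6.7647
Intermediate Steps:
(-23*v(G))/(16 + 1) = (-23*(7 - 1*2))/(16 + 1) = -23*(7 - 2)/17 = -23*5*(1/17) = -115*1/17 = -115/17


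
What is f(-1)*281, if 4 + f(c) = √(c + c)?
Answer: -1124 + 281*I*√2 ≈ -1124.0 + 397.39*I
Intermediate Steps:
f(c) = -4 + √2*√c (f(c) = -4 + √(c + c) = -4 + √(2*c) = -4 + √2*√c)
f(-1)*281 = (-4 + √2*√(-1))*281 = (-4 + √2*I)*281 = (-4 + I*√2)*281 = -1124 + 281*I*√2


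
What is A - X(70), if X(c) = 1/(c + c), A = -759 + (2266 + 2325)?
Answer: 536479/140 ≈ 3832.0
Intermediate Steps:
A = 3832 (A = -759 + 4591 = 3832)
X(c) = 1/(2*c)
A - X(70) = 3832 - 1/(2*70) = 3832 - 1*1/140 = 3832 - 1/140 = 536479/140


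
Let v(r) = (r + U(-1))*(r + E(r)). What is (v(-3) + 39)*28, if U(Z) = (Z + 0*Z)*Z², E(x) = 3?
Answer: 1092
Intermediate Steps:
U(Z) = Z³ (U(Z) = (Z + 0)*Z² = Z*Z² = Z³)
v(r) = (-1 + r)*(3 + r) (v(r) = (r + (-1)³)*(r + 3) = (r - 1)*(3 + r) = (-1 + r)*(3 + r))
(v(-3) + 39)*28 = ((-3 + (-3)² + 2*(-3)) + 39)*28 = ((-3 + 9 - 6) + 39)*28 = (0 + 39)*28 = 39*28 = 1092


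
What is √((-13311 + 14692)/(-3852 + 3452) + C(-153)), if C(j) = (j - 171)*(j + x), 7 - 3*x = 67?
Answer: √22419419/20 ≈ 236.75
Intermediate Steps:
x = -20 (x = 7/3 - ⅓*67 = 7/3 - 67/3 = -20)
C(j) = (-171 + j)*(-20 + j) (C(j) = (j - 171)*(j - 20) = (-171 + j)*(-20 + j))
√((-13311 + 14692)/(-3852 + 3452) + C(-153)) = √((-13311 + 14692)/(-3852 + 3452) + (3420 + (-153)² - 191*(-153))) = √(1381/(-400) + (3420 + 23409 + 29223)) = √(1381*(-1/400) + 56052) = √(-1381/400 + 56052) = √(22419419/400) = √22419419/20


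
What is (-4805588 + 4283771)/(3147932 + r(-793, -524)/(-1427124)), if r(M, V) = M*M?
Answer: -744697564308/4492488678719 ≈ -0.16577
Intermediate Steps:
r(M, V) = M²
(-4805588 + 4283771)/(3147932 + r(-793, -524)/(-1427124)) = (-4805588 + 4283771)/(3147932 + (-793)²/(-1427124)) = -521817/(3147932 + 628849*(-1/1427124)) = -521817/(3147932 - 628849/1427124) = -521817/4492488678719/1427124 = -521817*1427124/4492488678719 = -744697564308/4492488678719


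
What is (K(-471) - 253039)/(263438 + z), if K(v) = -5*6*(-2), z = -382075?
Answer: 252979/118637 ≈ 2.1324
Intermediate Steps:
K(v) = 60 (K(v) = -30*(-2) = 60)
(K(-471) - 253039)/(263438 + z) = (60 - 253039)/(263438 - 382075) = -252979/(-118637) = -252979*(-1/118637) = 252979/118637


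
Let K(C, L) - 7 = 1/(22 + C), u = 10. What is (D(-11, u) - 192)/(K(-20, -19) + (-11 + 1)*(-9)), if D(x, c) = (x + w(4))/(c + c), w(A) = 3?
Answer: -148/75 ≈ -1.9733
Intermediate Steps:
D(x, c) = (3 + x)/(2*c) (D(x, c) = (x + 3)/(c + c) = (3 + x)/((2*c)) = (3 + x)*(1/(2*c)) = (3 + x)/(2*c))
K(C, L) = 7 + 1/(22 + C)
(D(-11, u) - 192)/(K(-20, -19) + (-11 + 1)*(-9)) = ((1/2)*(3 - 11)/10 - 192)/((155 + 7*(-20))/(22 - 20) + (-11 + 1)*(-9)) = ((1/2)*(1/10)*(-8) - 192)/((155 - 140)/2 - 10*(-9)) = (-2/5 - 192)/((1/2)*15 + 90) = -962/(5*(15/2 + 90)) = -962/(5*195/2) = -962/5*2/195 = -148/75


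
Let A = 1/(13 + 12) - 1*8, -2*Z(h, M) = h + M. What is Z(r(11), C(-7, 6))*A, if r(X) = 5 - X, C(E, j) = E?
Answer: -2587/50 ≈ -51.740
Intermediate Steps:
Z(h, M) = -M/2 - h/2 (Z(h, M) = -(h + M)/2 = -(M + h)/2 = -M/2 - h/2)
A = -199/25 (A = 1/25 - 8 = -199/25 ≈ -7.9600)
Z(r(11), C(-7, 6))*A = (-1/2*(-7) - (5 - 1*11)/2)*(-199/25) = (7/2 - (5 - 11)/2)*(-199/25) = (7/2 - 1/2*(-6))*(-199/25) = (7/2 + 3)*(-199/25) = (13/2)*(-199/25) = -2587/50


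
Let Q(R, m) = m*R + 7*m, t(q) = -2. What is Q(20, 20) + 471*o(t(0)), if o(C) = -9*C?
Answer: 9018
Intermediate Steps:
Q(R, m) = 7*m + R*m (Q(R, m) = R*m + 7*m = 7*m + R*m)
Q(20, 20) + 471*o(t(0)) = 20*(7 + 20) + 471*(-9*(-2)) = 20*27 + 471*18 = 540 + 8478 = 9018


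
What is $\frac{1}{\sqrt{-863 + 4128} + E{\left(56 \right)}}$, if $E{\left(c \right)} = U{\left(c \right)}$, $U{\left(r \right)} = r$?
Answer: $- \frac{56}{129} + \frac{\sqrt{3265}}{129} \approx 0.0088386$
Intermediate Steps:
$E{\left(c \right)} = c$
$\frac{1}{\sqrt{-863 + 4128} + E{\left(56 \right)}} = \frac{1}{\sqrt{-863 + 4128} + 56} = \frac{1}{\sqrt{3265} + 56} = \frac{1}{56 + \sqrt{3265}}$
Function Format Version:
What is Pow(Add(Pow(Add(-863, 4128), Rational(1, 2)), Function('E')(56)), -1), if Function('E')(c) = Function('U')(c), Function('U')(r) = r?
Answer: Add(Rational(-56, 129), Mul(Rational(1, 129), Pow(3265, Rational(1, 2)))) ≈ 0.0088386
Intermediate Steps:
Function('E')(c) = c
Pow(Add(Pow(Add(-863, 4128), Rational(1, 2)), Function('E')(56)), -1) = Pow(Add(Pow(Add(-863, 4128), Rational(1, 2)), 56), -1) = Pow(Add(Pow(3265, Rational(1, 2)), 56), -1) = Pow(Add(56, Pow(3265, Rational(1, 2))), -1)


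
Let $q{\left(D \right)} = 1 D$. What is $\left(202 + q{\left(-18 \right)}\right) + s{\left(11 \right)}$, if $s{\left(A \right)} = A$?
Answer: $195$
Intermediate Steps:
$q{\left(D \right)} = D$
$\left(202 + q{\left(-18 \right)}\right) + s{\left(11 \right)} = \left(202 - 18\right) + 11 = 184 + 11 = 195$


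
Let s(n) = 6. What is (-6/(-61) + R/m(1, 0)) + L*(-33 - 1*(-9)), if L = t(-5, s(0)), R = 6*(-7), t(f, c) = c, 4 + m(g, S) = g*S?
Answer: -16275/122 ≈ -133.40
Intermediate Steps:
m(g, S) = -4 + S*g (m(g, S) = -4 + g*S = -4 + S*g)
R = -42
L = 6
(-6/(-61) + R/m(1, 0)) + L*(-33 - 1*(-9)) = (-6/(-61) - 42/(-4 + 0*1)) + 6*(-33 - 1*(-9)) = (-6*(-1/61) - 42/(-4 + 0)) + 6*(-33 + 9) = (6/61 - 42/(-4)) + 6*(-24) = (6/61 - 42*(-¼)) - 144 = (6/61 + 21/2) - 144 = 1293/122 - 144 = -16275/122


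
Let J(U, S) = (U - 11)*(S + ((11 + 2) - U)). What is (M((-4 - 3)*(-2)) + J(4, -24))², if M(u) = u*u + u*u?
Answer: 247009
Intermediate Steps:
J(U, S) = (-11 + U)*(13 + S - U) (J(U, S) = (-11 + U)*(S + (13 - U)) = (-11 + U)*(13 + S - U))
M(u) = 2*u² (M(u) = u² + u² = 2*u²)
(M((-4 - 3)*(-2)) + J(4, -24))² = (2*((-4 - 3)*(-2))² + (-143 - 1*4² - 11*(-24) + 24*4 - 24*4))² = (2*(-7*(-2))² + (-143 - 1*16 + 264 + 96 - 96))² = (2*14² + (-143 - 16 + 264 + 96 - 96))² = (2*196 + 105)² = (392 + 105)² = 497² = 247009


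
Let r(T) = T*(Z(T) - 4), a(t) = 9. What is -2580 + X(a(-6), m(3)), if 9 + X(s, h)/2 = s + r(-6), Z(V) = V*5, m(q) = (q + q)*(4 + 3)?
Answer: -2172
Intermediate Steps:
m(q) = 14*q (m(q) = (2*q)*7 = 14*q)
Z(V) = 5*V
r(T) = T*(-4 + 5*T) (r(T) = T*(5*T - 4) = T*(-4 + 5*T))
X(s, h) = 390 + 2*s (X(s, h) = -18 + 2*(s - 6*(-4 + 5*(-6))) = -18 + 2*(s - 6*(-4 - 30)) = -18 + 2*(s - 6*(-34)) = -18 + 2*(s + 204) = -18 + 2*(204 + s) = -18 + (408 + 2*s) = 390 + 2*s)
-2580 + X(a(-6), m(3)) = -2580 + (390 + 2*9) = -2580 + (390 + 18) = -2580 + 408 = -2172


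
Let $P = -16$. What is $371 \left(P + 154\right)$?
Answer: $51198$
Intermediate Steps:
$371 \left(P + 154\right) = 371 \left(-16 + 154\right) = 371 \cdot 138 = 51198$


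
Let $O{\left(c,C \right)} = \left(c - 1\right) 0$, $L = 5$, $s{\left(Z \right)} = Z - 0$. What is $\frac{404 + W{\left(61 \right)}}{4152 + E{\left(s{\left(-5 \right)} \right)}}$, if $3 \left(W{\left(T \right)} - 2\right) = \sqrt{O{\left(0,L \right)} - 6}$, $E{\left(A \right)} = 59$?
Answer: $\frac{406}{4211} + \frac{i \sqrt{6}}{12633} \approx 0.096414 + 0.0001939 i$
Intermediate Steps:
$s{\left(Z \right)} = Z$ ($s{\left(Z \right)} = Z + 0 = Z$)
$O{\left(c,C \right)} = 0$ ($O{\left(c,C \right)} = \left(-1 + c\right) 0 = 0$)
$W{\left(T \right)} = 2 + \frac{i \sqrt{6}}{3}$ ($W{\left(T \right)} = 2 + \frac{\sqrt{0 - 6}}{3} = 2 + \frac{\sqrt{-6}}{3} = 2 + \frac{i \sqrt{6}}{3}$)
$\frac{404 + W{\left(61 \right)}}{4152 + E{\left(s{\left(-5 \right)} \right)}} = \frac{404 + \left(2 + \frac{i \sqrt{6}}{3}\right)}{4152 + 59} = \frac{406 + \frac{i \sqrt{6}}{3}}{4211} = \left(406 + \frac{i \sqrt{6}}{3}\right) \frac{1}{4211} = \frac{406}{4211} + \frac{i \sqrt{6}}{12633}$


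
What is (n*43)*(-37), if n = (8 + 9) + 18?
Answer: -55685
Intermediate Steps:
n = 35 (n = 17 + 18 = 35)
(n*43)*(-37) = (35*43)*(-37) = 1505*(-37) = -55685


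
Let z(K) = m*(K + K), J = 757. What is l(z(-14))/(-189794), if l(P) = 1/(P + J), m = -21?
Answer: -1/255272930 ≈ -3.9174e-9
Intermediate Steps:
z(K) = -42*K (z(K) = -21*(K + K) = -42*K)
l(P) = 1/(757 + P) (l(P) = 1/(P + 757) = 1/(757 + P))
l(z(-14))/(-189794) = 1/((757 - 42*(-14))*(-189794)) = -1/189794/(757 + 588) = -1/189794/1345 = (1/1345)*(-1/189794) = -1/255272930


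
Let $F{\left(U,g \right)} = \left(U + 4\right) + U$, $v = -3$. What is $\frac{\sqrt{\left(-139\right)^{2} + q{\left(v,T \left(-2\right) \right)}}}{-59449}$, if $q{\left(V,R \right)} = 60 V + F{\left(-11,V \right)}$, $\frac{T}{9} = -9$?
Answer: $- \frac{\sqrt{19123}}{59449} \approx -0.0023261$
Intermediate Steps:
$T = -81$ ($T = 9 \left(-9\right) = -81$)
$F{\left(U,g \right)} = 4 + 2 U$ ($F{\left(U,g \right)} = \left(4 + U\right) + U = 4 + 2 U$)
$q{\left(V,R \right)} = -18 + 60 V$ ($q{\left(V,R \right)} = 60 V + \left(4 + 2 \left(-11\right)\right) = 60 V + \left(4 - 22\right) = 60 V - 18 = -18 + 60 V$)
$\frac{\sqrt{\left(-139\right)^{2} + q{\left(v,T \left(-2\right) \right)}}}{-59449} = \frac{\sqrt{\left(-139\right)^{2} + \left(-18 + 60 \left(-3\right)\right)}}{-59449} = \sqrt{19321 - 198} \left(- \frac{1}{59449}\right) = \sqrt{19123} \left(- \frac{1}{59449}\right) = - \frac{\sqrt{19123}}{59449}$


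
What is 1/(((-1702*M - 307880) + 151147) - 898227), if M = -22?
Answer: -1/1017516 ≈ -9.8279e-7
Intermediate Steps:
1/(((-1702*M - 307880) + 151147) - 898227) = 1/(((-1702*(-22) - 307880) + 151147) - 898227) = 1/(((37444 - 307880) + 151147) - 898227) = 1/((-270436 + 151147) - 898227) = 1/(-119289 - 898227) = 1/(-1017516) = -1/1017516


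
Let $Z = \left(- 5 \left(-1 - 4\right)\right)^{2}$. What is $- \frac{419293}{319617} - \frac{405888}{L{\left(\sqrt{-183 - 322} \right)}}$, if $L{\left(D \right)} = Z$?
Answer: $- \frac{129990763021}{199760625} \approx -650.73$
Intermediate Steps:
$Z = 625$ ($Z = \left(\left(-5\right) \left(-5\right)\right)^{2} = 25^{2} = 625$)
$L{\left(D \right)} = 625$
$- \frac{419293}{319617} - \frac{405888}{L{\left(\sqrt{-183 - 322} \right)}} = - \frac{419293}{319617} - \frac{405888}{625} = - \frac{129990763021}{199760625}$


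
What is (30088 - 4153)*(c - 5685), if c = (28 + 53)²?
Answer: 22719060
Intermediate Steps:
c = 6561 (c = 81² = 6561)
(30088 - 4153)*(c - 5685) = (30088 - 4153)*(6561 - 5685) = 25935*876 = 22719060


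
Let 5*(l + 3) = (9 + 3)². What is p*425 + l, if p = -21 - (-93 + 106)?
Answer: -72121/5 ≈ -14424.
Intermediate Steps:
p = -34 (p = -21 - 1*13 = -21 - 13 = -34)
l = 129/5 (l = -3 + (9 + 3)²/5 = -3 + (⅕)*12² = -3 + (⅕)*144 = -3 + 144/5 = 129/5 ≈ 25.800)
p*425 + l = -34*425 + 129/5 = -14450 + 129/5 = -72121/5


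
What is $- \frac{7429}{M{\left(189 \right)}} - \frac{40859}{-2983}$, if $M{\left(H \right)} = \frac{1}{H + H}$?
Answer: $- \frac{8376706387}{2983} \approx -2.8081 \cdot 10^{6}$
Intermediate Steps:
$M{\left(H \right)} = \frac{1}{2 H}$
$- \frac{7429}{M{\left(189 \right)}} - \frac{40859}{-2983} = - \frac{7429}{\frac{1}{2} \cdot \frac{1}{189}} - \frac{40859}{-2983} = - \frac{7429}{\frac{1}{2} \cdot \frac{1}{189}} - - \frac{40859}{2983} = - 7429 \frac{1}{\frac{1}{378}} + \frac{40859}{2983} = \left(-7429\right) 378 + \frac{40859}{2983} = -2808162 + \frac{40859}{2983} = - \frac{8376706387}{2983}$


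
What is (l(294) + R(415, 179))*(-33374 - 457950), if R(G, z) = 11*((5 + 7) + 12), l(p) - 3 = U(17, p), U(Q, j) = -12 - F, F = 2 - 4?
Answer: -126270268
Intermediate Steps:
F = -2
U(Q, j) = -10 (U(Q, j) = -12 - 1*(-2) = -12 + 2 = -10)
l(p) = -7 (l(p) = 3 - 10 = -7)
R(G, z) = 264 (R(G, z) = 11*(12 + 12) = 11*24 = 264)
(l(294) + R(415, 179))*(-33374 - 457950) = (-7 + 264)*(-33374 - 457950) = 257*(-491324) = -126270268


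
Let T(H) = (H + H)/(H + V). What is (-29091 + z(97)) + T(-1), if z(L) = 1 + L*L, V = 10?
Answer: -177131/9 ≈ -19681.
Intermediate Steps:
T(H) = 2*H/(10 + H) (T(H) = (H + H)/(H + 10) = (2*H)/(10 + H) = 2*H/(10 + H))
z(L) = 1 + L²
(-29091 + z(97)) + T(-1) = (-29091 + (1 + 97²)) + 2*(-1)/(10 - 1) = (-29091 + (1 + 9409)) + 2*(-1)/9 = (-29091 + 9410) + 2*(-1)*(⅑) = -19681 - 2/9 = -177131/9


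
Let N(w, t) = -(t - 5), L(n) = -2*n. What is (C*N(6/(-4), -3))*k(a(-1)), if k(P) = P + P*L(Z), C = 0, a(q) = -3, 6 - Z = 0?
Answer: 0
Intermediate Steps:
Z = 6 (Z = 6 - 1*0 = 6 + 0 = 6)
N(w, t) = 5 - t (N(w, t) = -(-5 + t) = 5 - t)
k(P) = -11*P (k(P) = P + P*(-2*6) = P + P*(-12) = P - 12*P = -11*P)
(C*N(6/(-4), -3))*k(a(-1)) = (0*(5 - 1*(-3)))*(-11*(-3)) = (0*(5 + 3))*33 = (0*8)*33 = 0*33 = 0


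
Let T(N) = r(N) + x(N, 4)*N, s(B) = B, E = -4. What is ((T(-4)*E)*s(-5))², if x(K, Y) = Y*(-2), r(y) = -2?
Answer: 360000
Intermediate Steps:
x(K, Y) = -2*Y
T(N) = -2 - 8*N (T(N) = -2 + (-2*4)*N = -2 - 8*N)
((T(-4)*E)*s(-5))² = (((-2 - 8*(-4))*(-4))*(-5))² = (((-2 + 32)*(-4))*(-5))² = ((30*(-4))*(-5))² = (-120*(-5))² = 600² = 360000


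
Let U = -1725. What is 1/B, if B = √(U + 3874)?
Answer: √2149/2149 ≈ 0.021572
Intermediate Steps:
B = √2149 (B = √(-1725 + 3874) = √2149 ≈ 46.357)
1/B = 1/(√2149) = √2149/2149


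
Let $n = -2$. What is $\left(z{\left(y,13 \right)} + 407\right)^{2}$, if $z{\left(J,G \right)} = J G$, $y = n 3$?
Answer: $108241$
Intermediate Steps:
$y = -6$ ($y = \left(-2\right) 3 = -6$)
$z{\left(J,G \right)} = G J$
$\left(z{\left(y,13 \right)} + 407\right)^{2} = \left(13 \left(-6\right) + 407\right)^{2} = \left(-78 + 407\right)^{2} = 329^{2} = 108241$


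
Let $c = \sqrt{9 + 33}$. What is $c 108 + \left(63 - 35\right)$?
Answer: $28 + 108 \sqrt{42} \approx 727.92$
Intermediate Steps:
$c = \sqrt{42} \approx 6.4807$
$c 108 + \left(63 - 35\right) = \sqrt{42} \cdot 108 + \left(63 - 35\right) = 108 \sqrt{42} + 28 = 28 + 108 \sqrt{42}$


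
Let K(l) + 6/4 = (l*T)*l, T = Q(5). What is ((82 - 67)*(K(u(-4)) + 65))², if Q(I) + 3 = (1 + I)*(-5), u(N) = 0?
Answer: 3629025/4 ≈ 9.0726e+5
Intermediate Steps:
Q(I) = -8 - 5*I (Q(I) = -3 + (1 + I)*(-5) = -3 + (-5 - 5*I) = -8 - 5*I)
T = -33 (T = -8 - 5*5 = -8 - 25 = -33)
K(l) = -3/2 - 33*l² (K(l) = -3/2 + (l*(-33))*l = -3/2 + (-33*l)*l = -3/2 - 33*l²)
((82 - 67)*(K(u(-4)) + 65))² = ((82 - 67)*((-3/2 - 33*0²) + 65))² = (15*((-3/2 - 33*0) + 65))² = (15*((-3/2 + 0) + 65))² = (15*(-3/2 + 65))² = (15*(127/2))² = (1905/2)² = 3629025/4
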